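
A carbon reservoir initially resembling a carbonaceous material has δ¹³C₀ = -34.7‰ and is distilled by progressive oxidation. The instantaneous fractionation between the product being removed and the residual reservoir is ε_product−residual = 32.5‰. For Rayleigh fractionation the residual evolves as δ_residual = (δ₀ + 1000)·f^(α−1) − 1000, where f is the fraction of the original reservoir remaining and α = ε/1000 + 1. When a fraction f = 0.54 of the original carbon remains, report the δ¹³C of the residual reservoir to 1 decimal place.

-53.8‰

Rayleigh residual: δ_res = (δ₀ + 1000)·f^(α−1) − 1000
α = ε/1000 + 1 = 1.03250, so α − 1 = 0.03250
f^(α−1) = 0.54^(0.03250) = 0.980173
δ_res = (-34.7 + 1000) × 0.980173 − 1000 = 946.161 − 1000 = -53.84‰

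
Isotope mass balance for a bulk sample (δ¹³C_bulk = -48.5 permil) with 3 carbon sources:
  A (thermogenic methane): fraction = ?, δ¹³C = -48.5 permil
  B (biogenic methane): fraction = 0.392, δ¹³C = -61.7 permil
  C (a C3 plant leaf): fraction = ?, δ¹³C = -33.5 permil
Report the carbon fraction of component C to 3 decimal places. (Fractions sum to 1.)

0.345

Let f_C and f_A be the unknown fractions; fractions sum to 1 so f_C + f_A = 0.608.
Mass balance: Σ fᵢ·δᵢ = δ_bulk ⇒ f_C·(-33.5) + f_A·(-48.5) = -48.5 − (-24.186) = -24.314
Substitute f_A = 0.608 − f_C:
f_C·(-33.5 − -48.5) = -24.314 − 0.608×(-48.5) = 5.174
f_C = 5.174 / 15.0 = 0.3450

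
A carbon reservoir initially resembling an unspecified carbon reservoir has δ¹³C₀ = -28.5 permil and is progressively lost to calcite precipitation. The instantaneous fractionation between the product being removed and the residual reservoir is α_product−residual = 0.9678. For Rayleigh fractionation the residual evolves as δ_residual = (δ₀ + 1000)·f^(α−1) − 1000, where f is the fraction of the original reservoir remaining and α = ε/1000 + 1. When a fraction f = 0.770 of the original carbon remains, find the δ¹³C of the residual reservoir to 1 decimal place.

-20.3 permil

Rayleigh residual: δ_res = (δ₀ + 1000)·f^(α−1) − 1000
α − 1 = -0.03220
f^(α−1) = 0.770^(-0.03220) = 1.008451
δ_res = (-28.5 + 1000) × 1.008451 − 1000 = 979.711 − 1000 = -20.29 permil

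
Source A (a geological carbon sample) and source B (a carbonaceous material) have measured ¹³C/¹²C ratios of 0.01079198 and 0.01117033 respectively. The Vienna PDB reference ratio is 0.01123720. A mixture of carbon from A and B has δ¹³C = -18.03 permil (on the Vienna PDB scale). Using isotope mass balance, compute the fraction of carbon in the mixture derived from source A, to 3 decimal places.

δ_A = (0.01079198/0.01123720 − 1)×1000 = (0.960380 − 1)×1000 = -39.620 permil
δ_B = (0.01117033/0.01123720 − 1)×1000 = (0.994049 − 1)×1000 = -5.951 permil
f_A = (δ_mix − δ_B)/(δ_A − δ_B) = (-18.03 − (-5.951))/(-39.620 − (-5.951))
f_A = -12.079 / -33.669 = 0.3588

0.359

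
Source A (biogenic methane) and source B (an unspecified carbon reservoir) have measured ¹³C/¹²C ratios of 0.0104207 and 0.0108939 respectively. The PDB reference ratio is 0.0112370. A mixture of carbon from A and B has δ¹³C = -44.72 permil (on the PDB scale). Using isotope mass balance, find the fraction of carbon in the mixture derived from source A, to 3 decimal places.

0.337

δ_A = (0.0104207/0.0112370 − 1)×1000 = (0.927356 − 1)×1000 = -72.644 permil
δ_B = (0.0108939/0.0112370 − 1)×1000 = (0.969467 − 1)×1000 = -30.533 permil
f_A = (δ_mix − δ_B)/(δ_A − δ_B) = (-44.72 − (-30.533))/(-72.644 − (-30.533))
f_A = -14.187 / -42.111 = 0.3369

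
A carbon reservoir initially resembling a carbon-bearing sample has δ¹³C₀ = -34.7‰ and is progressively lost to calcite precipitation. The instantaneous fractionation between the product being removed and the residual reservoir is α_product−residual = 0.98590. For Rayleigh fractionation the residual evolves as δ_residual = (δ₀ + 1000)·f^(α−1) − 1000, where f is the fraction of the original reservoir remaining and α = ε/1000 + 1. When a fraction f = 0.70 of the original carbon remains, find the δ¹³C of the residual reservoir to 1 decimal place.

-29.8‰

Rayleigh residual: δ_res = (δ₀ + 1000)·f^(α−1) − 1000
α − 1 = -0.01410
f^(α−1) = 0.70^(-0.01410) = 1.005042
δ_res = (-34.7 + 1000) × 1.005042 − 1000 = 970.167 − 1000 = -29.83‰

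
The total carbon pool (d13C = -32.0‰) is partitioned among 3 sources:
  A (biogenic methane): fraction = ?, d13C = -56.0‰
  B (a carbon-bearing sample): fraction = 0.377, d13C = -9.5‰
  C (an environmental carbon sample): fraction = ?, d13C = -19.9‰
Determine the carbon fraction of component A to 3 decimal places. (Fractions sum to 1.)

Let f_A and f_C be the unknown fractions; fractions sum to 1 so f_A + f_C = 0.623.
Mass balance: Σ fᵢ·δᵢ = δ_bulk ⇒ f_A·(-56.0) + f_C·(-19.9) = -32.0 − (-3.582) = -28.419
Substitute f_C = 0.623 − f_A:
f_A·(-56.0 − -19.9) = -28.419 − 0.623×(-19.9) = -16.021
f_A = -16.021 / -36.1 = 0.4438

0.444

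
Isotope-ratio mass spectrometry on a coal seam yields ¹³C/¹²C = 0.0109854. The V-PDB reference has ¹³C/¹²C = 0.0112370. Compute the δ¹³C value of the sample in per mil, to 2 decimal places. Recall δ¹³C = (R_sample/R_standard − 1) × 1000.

-22.39 per mil

δ¹³C = (R_sample / R_standard − 1) × 1000
R_sample / R_standard = 0.0109854 / 0.0112370 = 0.977610
δ¹³C = (0.977610 − 1) × 1000 = -22.390 per mil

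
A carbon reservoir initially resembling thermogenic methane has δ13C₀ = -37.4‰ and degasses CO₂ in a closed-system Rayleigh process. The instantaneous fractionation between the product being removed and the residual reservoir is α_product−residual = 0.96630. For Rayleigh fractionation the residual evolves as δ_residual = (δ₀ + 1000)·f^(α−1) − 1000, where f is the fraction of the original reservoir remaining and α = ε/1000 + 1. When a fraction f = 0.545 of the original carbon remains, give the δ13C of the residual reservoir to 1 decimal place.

-17.5‰

Rayleigh residual: δ_res = (δ₀ + 1000)·f^(α−1) − 1000
α − 1 = -0.03370
f^(α−1) = 0.545^(-0.03370) = 1.020666
δ_res = (-37.4 + 1000) × 1.020666 − 1000 = 982.493 − 1000 = -17.51‰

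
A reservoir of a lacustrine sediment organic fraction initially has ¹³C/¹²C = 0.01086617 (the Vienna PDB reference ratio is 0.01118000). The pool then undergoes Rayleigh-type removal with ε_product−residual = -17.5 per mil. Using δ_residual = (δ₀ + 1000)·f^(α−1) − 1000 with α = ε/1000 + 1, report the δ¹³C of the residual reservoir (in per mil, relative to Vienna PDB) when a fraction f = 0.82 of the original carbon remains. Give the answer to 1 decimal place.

-24.7 per mil

δ₀ = (0.01086617/0.01118000 − 1)×1000 = (0.971929 − 1)×1000 = -28.071 per mil
α − 1 = ε/1000 = -0.0175
f^(α−1) = 0.82^(-0.0175) = 1.003479
δ_res = (-28.071 + 1000) × 1.003479 − 1000 = 975.311 − 1000 = -24.69 per mil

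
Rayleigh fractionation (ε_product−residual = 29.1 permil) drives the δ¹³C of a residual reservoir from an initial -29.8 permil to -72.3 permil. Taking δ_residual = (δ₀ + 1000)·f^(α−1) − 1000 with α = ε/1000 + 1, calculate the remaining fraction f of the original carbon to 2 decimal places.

α − 1 = ε/1000 = 0.0291
(δ_res + 1000)/(δ₀ + 1000) = (-72.3 + 1000)/(-29.8 + 1000) = 927.7/970.2 = 0.956195
f = 0.956195^(1/0.0291) = exp(ln(0.956195)/0.0291) = exp(-0.04479/0.0291)
f = exp(-1.5393) = 0.2145

0.21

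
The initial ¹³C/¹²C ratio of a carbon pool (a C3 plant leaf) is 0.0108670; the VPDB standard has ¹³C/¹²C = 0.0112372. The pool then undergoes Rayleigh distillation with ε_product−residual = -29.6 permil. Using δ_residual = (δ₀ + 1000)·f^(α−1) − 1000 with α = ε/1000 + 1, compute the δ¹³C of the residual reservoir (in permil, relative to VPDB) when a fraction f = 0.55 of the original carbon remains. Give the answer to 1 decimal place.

-15.7 permil

δ₀ = (0.0108670/0.0112372 − 1)×1000 = (0.967056 − 1)×1000 = -32.944 permil
α − 1 = ε/1000 = -0.0296
f^(α−1) = 0.55^(-0.0296) = 1.017853
δ_res = (-32.944 + 1000) × 1.017853 − 1000 = 984.321 − 1000 = -15.68 permil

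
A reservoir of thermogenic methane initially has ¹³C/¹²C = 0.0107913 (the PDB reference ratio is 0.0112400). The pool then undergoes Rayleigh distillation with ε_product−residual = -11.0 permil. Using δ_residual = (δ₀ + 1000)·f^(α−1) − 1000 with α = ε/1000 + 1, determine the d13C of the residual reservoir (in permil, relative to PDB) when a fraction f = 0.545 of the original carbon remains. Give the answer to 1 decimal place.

-33.5 permil

δ₀ = (0.0107913/0.0112400 − 1)×1000 = (0.960080 − 1)×1000 = -39.920 permil
α − 1 = ε/1000 = -0.0110
f^(α−1) = 0.545^(-0.0110) = 1.006699
δ_res = (-39.920 + 1000) × 1.006699 − 1000 = 966.512 − 1000 = -33.49 permil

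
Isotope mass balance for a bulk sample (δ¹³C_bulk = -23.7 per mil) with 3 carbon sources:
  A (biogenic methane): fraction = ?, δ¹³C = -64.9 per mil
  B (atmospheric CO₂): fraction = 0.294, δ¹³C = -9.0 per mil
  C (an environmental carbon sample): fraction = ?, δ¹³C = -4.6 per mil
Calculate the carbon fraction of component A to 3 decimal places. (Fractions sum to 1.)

0.295

Let f_A and f_C be the unknown fractions; fractions sum to 1 so f_A + f_C = 0.706.
Mass balance: Σ fᵢ·δᵢ = δ_bulk ⇒ f_A·(-64.9) + f_C·(-4.6) = -23.7 − (-2.646) = -21.054
Substitute f_C = 0.706 − f_A:
f_A·(-64.9 − -4.6) = -21.054 − 0.706×(-4.6) = -17.806
f_A = -17.806 / -60.3 = 0.2953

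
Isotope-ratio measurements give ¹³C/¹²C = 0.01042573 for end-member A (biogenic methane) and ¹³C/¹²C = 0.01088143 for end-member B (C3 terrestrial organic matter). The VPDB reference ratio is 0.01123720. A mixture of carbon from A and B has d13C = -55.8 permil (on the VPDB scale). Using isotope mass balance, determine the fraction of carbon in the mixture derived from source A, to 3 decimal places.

0.595

δ_A = (0.01042573/0.01123720 − 1)×1000 = (0.927787 − 1)×1000 = -72.213 permil
δ_B = (0.01088143/0.01123720 − 1)×1000 = (0.968340 − 1)×1000 = -31.660 permil
f_A = (δ_mix − δ_B)/(δ_A − δ_B) = (-55.8 − (-31.660))/(-72.213 − (-31.660))
f_A = -24.140 / -40.553 = 0.5953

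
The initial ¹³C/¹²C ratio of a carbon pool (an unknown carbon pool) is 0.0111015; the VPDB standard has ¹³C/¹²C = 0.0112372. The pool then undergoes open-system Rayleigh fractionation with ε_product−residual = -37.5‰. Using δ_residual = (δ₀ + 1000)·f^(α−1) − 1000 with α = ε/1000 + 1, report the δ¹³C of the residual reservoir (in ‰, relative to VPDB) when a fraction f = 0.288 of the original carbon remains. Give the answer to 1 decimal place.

δ₀ = (0.0111015/0.0112372 − 1)×1000 = (0.987924 − 1)×1000 = -12.076‰
α − 1 = ε/1000 = -0.0375
f^(α−1) = 0.288^(-0.0375) = 1.047786
δ_res = (-12.076 + 1000) × 1.047786 − 1000 = 1035.133 − 1000 = 35.13‰

35.1‰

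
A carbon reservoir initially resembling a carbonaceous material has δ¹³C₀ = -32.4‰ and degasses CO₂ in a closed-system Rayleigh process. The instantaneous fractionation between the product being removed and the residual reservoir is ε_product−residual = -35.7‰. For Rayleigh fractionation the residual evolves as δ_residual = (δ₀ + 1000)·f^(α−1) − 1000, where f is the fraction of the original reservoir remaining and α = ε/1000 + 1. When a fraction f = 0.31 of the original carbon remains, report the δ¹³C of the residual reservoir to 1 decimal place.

8.9‰

Rayleigh residual: δ_res = (δ₀ + 1000)·f^(α−1) − 1000
α = ε/1000 + 1 = 0.96430, so α − 1 = -0.03570
f^(α−1) = 0.31^(-0.03570) = 1.042698
δ_res = (-32.4 + 1000) × 1.042698 − 1000 = 1008.914 − 1000 = 8.91‰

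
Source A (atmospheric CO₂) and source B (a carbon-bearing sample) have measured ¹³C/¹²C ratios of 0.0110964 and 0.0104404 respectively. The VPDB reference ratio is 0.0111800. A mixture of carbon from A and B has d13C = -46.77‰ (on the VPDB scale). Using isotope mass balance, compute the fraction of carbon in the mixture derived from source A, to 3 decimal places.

δ_A = (0.0110964/0.0111800 − 1)×1000 = (0.992522 − 1)×1000 = -7.478‰
δ_B = (0.0104404/0.0111800 − 1)×1000 = (0.933846 − 1)×1000 = -66.154‰
f_A = (δ_mix − δ_B)/(δ_A − δ_B) = (-46.77 − (-66.154))/(-7.478 − (-66.154))
f_A = 19.384 / 58.676 = 0.3304

0.330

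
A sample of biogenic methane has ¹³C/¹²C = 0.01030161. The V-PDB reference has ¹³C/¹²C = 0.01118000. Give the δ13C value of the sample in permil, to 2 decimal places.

-78.57 permil

δ13C = (R_sample / R_standard − 1) × 1000
R_sample / R_standard = 0.01030161 / 0.01118000 = 0.921432
δ13C = (0.921432 − 1) × 1000 = -78.568 permil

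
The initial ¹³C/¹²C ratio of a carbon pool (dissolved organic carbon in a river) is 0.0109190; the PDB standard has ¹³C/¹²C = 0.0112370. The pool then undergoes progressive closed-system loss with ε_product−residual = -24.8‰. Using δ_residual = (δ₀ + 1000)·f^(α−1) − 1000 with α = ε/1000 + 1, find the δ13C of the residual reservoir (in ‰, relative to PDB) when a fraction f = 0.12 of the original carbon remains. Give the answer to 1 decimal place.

δ₀ = (0.0109190/0.0112370 − 1)×1000 = (0.971701 − 1)×1000 = -28.299‰
α − 1 = ε/1000 = -0.0248
f^(α−1) = 0.12^(-0.0248) = 1.053990
δ_res = (-28.299 + 1000) × 1.053990 − 1000 = 1024.162 − 1000 = 24.16‰

24.2‰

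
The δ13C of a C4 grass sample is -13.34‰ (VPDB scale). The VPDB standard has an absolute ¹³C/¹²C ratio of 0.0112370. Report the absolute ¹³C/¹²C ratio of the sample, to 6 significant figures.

0.0110871

R_sample = R_standard × (δ13C/1000 + 1)
R_sample = 0.0112370 × (-13.34/1000 + 1) = 0.0112370 × 0.986660
R_sample = 0.0110871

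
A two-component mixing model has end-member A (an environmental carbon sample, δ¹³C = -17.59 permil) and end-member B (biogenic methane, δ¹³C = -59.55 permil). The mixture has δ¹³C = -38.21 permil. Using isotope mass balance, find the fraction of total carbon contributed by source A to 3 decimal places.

δ_mix = f_A·δ_A + (1 − f_A)·δ_B  ⇒  f_A = (δ_mix − δ_B)/(δ_A − δ_B)
f_A = (-38.21 − (-59.55)) / (-17.59 − (-59.55))
f_A = 21.34 / 41.96 = 0.5086

0.509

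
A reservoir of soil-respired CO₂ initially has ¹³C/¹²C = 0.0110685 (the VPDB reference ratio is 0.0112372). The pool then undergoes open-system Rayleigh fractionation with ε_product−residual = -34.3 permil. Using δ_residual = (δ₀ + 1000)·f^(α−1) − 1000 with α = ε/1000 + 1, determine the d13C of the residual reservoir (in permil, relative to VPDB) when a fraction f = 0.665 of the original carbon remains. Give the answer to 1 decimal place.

δ₀ = (0.0110685/0.0112372 − 1)×1000 = (0.984987 − 1)×1000 = -15.013 permil
α − 1 = ε/1000 = -0.0343
f^(α−1) = 0.665^(-0.0343) = 1.014092
δ_res = (-15.013 + 1000) × 1.014092 − 1000 = 998.867 − 1000 = -1.13 permil

-1.1 permil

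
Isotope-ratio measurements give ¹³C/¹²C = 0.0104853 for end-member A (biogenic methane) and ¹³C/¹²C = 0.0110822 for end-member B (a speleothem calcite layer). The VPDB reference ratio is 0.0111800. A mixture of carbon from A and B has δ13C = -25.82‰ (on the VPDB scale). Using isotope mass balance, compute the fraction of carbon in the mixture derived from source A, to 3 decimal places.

δ_A = (0.0104853/0.0111800 − 1)×1000 = (0.937862 − 1)×1000 = -62.138‰
δ_B = (0.0110822/0.0111800 − 1)×1000 = (0.991252 − 1)×1000 = -8.748‰
f_A = (δ_mix − δ_B)/(δ_A − δ_B) = (-25.82 − (-8.748))/(-62.138 − (-8.748))
f_A = -17.072 / -53.390 = 0.3198

0.320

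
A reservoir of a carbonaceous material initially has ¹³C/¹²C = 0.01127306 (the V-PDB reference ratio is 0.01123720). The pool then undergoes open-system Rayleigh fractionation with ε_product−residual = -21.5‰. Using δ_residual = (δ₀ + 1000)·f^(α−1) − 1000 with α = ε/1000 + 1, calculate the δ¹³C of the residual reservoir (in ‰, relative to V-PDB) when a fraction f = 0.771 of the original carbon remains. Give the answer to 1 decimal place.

δ₀ = (0.01127306/0.01123720 − 1)×1000 = (1.003191 − 1)×1000 = 3.191‰
α − 1 = ε/1000 = -0.0215
f^(α−1) = 0.771^(-0.0215) = 1.005607
δ_res = (3.191 + 1000) × 1.005607 − 1000 = 1008.816 − 1000 = 8.82‰

8.8‰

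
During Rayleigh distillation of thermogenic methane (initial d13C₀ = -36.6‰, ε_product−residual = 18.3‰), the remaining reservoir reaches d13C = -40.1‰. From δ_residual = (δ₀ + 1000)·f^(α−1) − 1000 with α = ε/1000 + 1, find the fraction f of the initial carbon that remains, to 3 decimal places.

α − 1 = ε/1000 = 0.0183
(δ_res + 1000)/(δ₀ + 1000) = (-40.1 + 1000)/(-36.6 + 1000) = 959.9/963.4 = 0.996367
f = 0.996367^(1/0.0183) = exp(ln(0.996367)/0.0183) = exp(-0.00364/0.0183)
f = exp(-0.1989) = 0.8196

0.820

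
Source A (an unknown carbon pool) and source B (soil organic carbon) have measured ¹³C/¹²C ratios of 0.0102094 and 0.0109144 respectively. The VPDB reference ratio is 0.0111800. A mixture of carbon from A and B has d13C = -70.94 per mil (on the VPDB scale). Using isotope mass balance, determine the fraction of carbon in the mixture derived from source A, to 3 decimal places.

δ_A = (0.0102094/0.0111800 − 1)×1000 = (0.913184 − 1)×1000 = -86.816 per mil
δ_B = (0.0109144/0.0111800 − 1)×1000 = (0.976243 − 1)×1000 = -23.757 per mil
f_A = (δ_mix − δ_B)/(δ_A − δ_B) = (-70.94 − (-23.757))/(-86.816 − (-23.757))
f_A = -47.183 / -63.059 = 0.7482

0.748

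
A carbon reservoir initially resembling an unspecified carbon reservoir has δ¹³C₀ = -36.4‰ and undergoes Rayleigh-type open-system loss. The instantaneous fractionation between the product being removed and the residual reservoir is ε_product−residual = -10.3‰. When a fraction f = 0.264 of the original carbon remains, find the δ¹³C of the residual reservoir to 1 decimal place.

Rayleigh residual: δ_res = (δ₀ + 1000)·f^(α−1) − 1000
α = ε/1000 + 1 = 0.98970, so α − 1 = -0.01030
f^(α−1) = 0.264^(-0.01030) = 1.013812
δ_res = (-36.4 + 1000) × 1.013812 − 1000 = 976.909 − 1000 = -23.09‰

-23.1‰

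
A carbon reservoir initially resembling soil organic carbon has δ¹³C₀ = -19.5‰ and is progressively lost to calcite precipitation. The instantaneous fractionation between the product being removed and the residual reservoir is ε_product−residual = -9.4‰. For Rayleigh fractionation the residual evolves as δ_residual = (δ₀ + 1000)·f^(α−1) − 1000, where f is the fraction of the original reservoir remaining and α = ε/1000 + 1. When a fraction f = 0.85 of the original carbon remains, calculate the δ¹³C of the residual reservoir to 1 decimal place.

Rayleigh residual: δ_res = (δ₀ + 1000)·f^(α−1) − 1000
α = ε/1000 + 1 = 0.99060, so α − 1 = -0.00940
f^(α−1) = 0.85^(-0.00940) = 1.001529
δ_res = (-19.5 + 1000) × 1.001529 − 1000 = 981.999 − 1000 = -18.00‰

-18.0‰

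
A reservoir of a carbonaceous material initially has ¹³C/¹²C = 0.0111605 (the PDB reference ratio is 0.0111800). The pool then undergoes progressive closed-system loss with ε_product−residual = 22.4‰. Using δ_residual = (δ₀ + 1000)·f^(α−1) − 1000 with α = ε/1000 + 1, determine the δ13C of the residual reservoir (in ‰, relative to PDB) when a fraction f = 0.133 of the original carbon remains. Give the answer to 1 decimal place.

-45.9‰

δ₀ = (0.0111605/0.0111800 − 1)×1000 = (0.998256 − 1)×1000 = -1.744‰
α − 1 = ε/1000 = 0.0224
f^(α−1) = 0.133^(0.0224) = 0.955816
δ_res = (-1.744 + 1000) × 0.955816 − 1000 = 954.149 − 1000 = -45.85‰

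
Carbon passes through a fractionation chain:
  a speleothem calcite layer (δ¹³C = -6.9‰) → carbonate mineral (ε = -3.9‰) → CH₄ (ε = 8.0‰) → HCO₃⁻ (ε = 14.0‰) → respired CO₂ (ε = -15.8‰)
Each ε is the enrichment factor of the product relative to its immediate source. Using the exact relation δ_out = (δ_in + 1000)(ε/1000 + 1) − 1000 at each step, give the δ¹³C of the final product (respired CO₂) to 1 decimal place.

-4.9‰

step 1: δ = (-6.90 + 1000)·(-3.9/1000 + 1) − 1000 = -10.77‰
step 2: δ = (-10.77 + 1000)·(8.0/1000 + 1) − 1000 = -2.86‰
step 3: δ = (-2.86 + 1000)·(14.0/1000 + 1) − 1000 = 11.10‰
step 4: δ = (11.10 + 1000)·(-15.8/1000 + 1) − 1000 = -4.87‰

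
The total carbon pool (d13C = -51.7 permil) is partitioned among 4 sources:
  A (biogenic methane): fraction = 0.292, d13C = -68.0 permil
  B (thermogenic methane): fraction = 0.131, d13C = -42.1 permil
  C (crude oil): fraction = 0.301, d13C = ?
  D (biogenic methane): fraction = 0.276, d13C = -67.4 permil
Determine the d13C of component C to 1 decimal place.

Isotope mass balance: δ_bulk = Σ fᵢ·δᵢ.
-51.7 = 0.292×(-68.0) + 0.131×(-42.1) + 0.301×δ_C + 0.276×(-67.4)
0.301·δ_C = -51.7 − (-43.974) = -7.727
δ_C = -7.727 / 0.301 = -25.67 permil

-25.7 permil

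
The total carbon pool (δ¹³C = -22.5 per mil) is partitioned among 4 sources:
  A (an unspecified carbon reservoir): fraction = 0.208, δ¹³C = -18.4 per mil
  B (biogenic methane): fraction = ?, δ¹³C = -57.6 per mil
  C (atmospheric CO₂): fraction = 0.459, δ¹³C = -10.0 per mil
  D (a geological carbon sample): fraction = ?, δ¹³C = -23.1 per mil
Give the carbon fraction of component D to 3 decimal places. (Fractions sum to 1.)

0.148

Let f_D and f_B be the unknown fractions; fractions sum to 1 so f_D + f_B = 0.333.
Mass balance: Σ fᵢ·δᵢ = δ_bulk ⇒ f_D·(-23.1) + f_B·(-57.6) = -22.5 − (-8.417) = -14.083
Substitute f_B = 0.333 − f_D:
f_D·(-23.1 − -57.6) = -14.083 − 0.333×(-57.6) = 5.098
f_D = 5.098 / 34.5 = 0.1478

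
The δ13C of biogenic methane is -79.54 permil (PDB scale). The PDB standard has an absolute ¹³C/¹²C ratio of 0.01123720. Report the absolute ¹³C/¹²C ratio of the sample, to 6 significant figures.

0.0103434

R_sample = R_standard × (δ13C/1000 + 1)
R_sample = 0.01123720 × (-79.54/1000 + 1) = 0.01123720 × 0.920460
R_sample = 0.0103434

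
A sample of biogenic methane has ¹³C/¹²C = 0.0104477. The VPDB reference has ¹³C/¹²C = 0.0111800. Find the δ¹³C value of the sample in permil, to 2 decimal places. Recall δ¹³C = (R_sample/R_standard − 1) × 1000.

-65.50 permil

δ¹³C = (R_sample / R_standard − 1) × 1000
R_sample / R_standard = 0.0104477 / 0.0111800 = 0.934499
δ¹³C = (0.934499 − 1) × 1000 = -65.501 permil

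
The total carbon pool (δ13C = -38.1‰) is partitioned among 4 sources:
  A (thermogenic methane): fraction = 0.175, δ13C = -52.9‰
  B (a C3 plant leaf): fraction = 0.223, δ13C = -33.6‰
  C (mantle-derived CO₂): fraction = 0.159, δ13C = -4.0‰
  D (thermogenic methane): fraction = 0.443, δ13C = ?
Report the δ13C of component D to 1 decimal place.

-46.8‰

Isotope mass balance: δ_bulk = Σ fᵢ·δᵢ.
-38.1 = 0.175×(-52.9) + 0.223×(-33.6) + 0.159×(-4.0) + 0.443×δ_D
0.443·δ_D = -38.1 − (-17.386) = -20.714
δ_D = -20.714 / 0.443 = -46.76‰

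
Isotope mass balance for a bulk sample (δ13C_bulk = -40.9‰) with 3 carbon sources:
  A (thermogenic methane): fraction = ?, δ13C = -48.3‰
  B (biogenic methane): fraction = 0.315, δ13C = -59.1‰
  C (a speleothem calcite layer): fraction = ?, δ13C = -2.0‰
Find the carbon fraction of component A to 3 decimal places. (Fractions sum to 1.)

Let f_A and f_C be the unknown fractions; fractions sum to 1 so f_A + f_C = 0.685.
Mass balance: Σ fᵢ·δᵢ = δ_bulk ⇒ f_A·(-48.3) + f_C·(-2.0) = -40.9 − (-18.617) = -22.283
Substitute f_C = 0.685 − f_A:
f_A·(-48.3 − -2.0) = -22.283 − 0.685×(-2.0) = -20.913
f_A = -20.913 / -46.3 = 0.4517

0.452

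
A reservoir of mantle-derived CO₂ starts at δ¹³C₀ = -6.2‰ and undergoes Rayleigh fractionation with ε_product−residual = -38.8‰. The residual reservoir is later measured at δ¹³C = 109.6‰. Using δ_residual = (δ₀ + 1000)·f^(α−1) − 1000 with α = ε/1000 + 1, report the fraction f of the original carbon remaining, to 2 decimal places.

α − 1 = ε/1000 = -0.0388
(δ_res + 1000)/(δ₀ + 1000) = (109.6 + 1000)/(-6.2 + 1000) = 1109.6/993.8 = 1.116522
f = 1.116522^(1/-0.0388) = exp(ln(1.116522)/-0.0388) = exp(0.11022/-0.0388)
f = exp(-2.8407) = 0.0584

0.06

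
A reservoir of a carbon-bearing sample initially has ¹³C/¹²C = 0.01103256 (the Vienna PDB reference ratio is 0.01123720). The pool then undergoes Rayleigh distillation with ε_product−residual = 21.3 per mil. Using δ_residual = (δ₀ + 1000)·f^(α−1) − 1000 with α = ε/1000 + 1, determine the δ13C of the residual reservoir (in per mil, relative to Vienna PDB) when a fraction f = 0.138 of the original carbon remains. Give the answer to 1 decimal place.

-58.8 per mil

δ₀ = (0.01103256/0.01123720 − 1)×1000 = (0.981789 − 1)×1000 = -18.211 per mil
α − 1 = ε/1000 = 0.0213
f^(α−1) = 0.138^(0.0213) = 0.958693
δ_res = (-18.211 + 1000) × 0.958693 − 1000 = 941.234 − 1000 = -58.77 per mil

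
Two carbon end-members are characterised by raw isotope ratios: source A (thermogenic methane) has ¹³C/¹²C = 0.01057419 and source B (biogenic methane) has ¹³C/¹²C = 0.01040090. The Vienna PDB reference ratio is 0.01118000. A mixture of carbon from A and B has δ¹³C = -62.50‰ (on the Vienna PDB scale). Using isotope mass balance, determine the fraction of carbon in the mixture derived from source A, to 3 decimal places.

δ_A = (0.01057419/0.01118000 − 1)×1000 = (0.945813 − 1)×1000 = -54.187‰
δ_B = (0.01040090/0.01118000 − 1)×1000 = (0.930313 − 1)×1000 = -69.687‰
f_A = (δ_mix − δ_B)/(δ_A − δ_B) = (-62.50 − (-69.687))/(-54.187 − (-69.687))
f_A = 7.187 / 15.500 = 0.4637

0.464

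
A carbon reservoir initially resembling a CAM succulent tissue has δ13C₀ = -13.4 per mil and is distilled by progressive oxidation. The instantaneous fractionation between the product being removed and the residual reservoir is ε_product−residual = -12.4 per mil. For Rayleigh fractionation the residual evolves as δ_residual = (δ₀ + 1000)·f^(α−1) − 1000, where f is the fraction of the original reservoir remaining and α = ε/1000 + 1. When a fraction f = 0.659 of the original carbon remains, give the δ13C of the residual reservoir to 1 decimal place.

-8.3 per mil

Rayleigh residual: δ_res = (δ₀ + 1000)·f^(α−1) − 1000
α = ε/1000 + 1 = 0.98760, so α − 1 = -0.01240
f^(α−1) = 0.659^(-0.01240) = 1.005185
δ_res = (-13.4 + 1000) × 1.005185 − 1000 = 991.715 − 1000 = -8.28 per mil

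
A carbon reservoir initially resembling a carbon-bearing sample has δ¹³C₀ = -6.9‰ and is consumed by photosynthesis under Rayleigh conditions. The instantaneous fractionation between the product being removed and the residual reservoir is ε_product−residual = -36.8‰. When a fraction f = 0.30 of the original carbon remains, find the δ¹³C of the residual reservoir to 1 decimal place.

38.1‰

Rayleigh residual: δ_res = (δ₀ + 1000)·f^(α−1) − 1000
α = ε/1000 + 1 = 0.96320, so α − 1 = -0.03680
f^(α−1) = 0.30^(-0.03680) = 1.045302
δ_res = (-6.9 + 1000) × 1.045302 − 1000 = 1038.090 − 1000 = 38.09‰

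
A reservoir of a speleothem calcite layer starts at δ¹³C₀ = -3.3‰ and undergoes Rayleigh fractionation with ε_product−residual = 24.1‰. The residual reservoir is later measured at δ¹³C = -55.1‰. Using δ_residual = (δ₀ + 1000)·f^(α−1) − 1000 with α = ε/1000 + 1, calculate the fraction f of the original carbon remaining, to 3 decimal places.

0.109

α − 1 = ε/1000 = 0.0241
(δ_res + 1000)/(δ₀ + 1000) = (-55.1 + 1000)/(-3.3 + 1000) = 944.9/996.7 = 0.948028
f = 0.948028^(1/0.0241) = exp(ln(0.948028)/0.0241) = exp(-0.05337/0.0241)
f = exp(-2.2146) = 0.1092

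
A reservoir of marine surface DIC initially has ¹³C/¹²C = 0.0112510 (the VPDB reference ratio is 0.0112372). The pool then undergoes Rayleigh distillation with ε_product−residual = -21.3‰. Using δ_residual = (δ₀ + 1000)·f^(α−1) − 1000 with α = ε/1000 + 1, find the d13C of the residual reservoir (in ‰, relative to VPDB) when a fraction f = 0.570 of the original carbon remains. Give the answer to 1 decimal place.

13.3‰

δ₀ = (0.0112510/0.0112372 − 1)×1000 = (1.001228 − 1)×1000 = 1.228‰
α − 1 = ε/1000 = -0.0213
f^(α−1) = 0.570^(-0.0213) = 1.012045
δ_res = (1.228 + 1000) × 1.012045 − 1000 = 1013.288 − 1000 = 13.29‰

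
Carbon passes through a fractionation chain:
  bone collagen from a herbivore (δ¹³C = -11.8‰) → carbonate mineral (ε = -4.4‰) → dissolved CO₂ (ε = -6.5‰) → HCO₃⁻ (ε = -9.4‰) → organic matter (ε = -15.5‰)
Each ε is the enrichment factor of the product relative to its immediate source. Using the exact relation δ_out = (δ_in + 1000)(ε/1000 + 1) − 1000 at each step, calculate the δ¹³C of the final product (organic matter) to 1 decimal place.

step 1: δ = (-11.80 + 1000)·(-4.4/1000 + 1) − 1000 = -16.15‰
step 2: δ = (-16.15 + 1000)·(-6.5/1000 + 1) − 1000 = -22.54‰
step 3: δ = (-22.54 + 1000)·(-9.4/1000 + 1) − 1000 = -31.73‰
step 4: δ = (-31.73 + 1000)·(-15.5/1000 + 1) − 1000 = -46.74‰

-46.7‰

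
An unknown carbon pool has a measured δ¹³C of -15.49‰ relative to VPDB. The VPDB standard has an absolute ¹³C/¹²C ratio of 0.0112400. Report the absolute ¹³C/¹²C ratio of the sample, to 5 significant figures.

R_sample = R_standard × (δ¹³C/1000 + 1)
R_sample = 0.0112400 × (-15.49/1000 + 1) = 0.0112400 × 0.984510
R_sample = 0.0110659

0.011066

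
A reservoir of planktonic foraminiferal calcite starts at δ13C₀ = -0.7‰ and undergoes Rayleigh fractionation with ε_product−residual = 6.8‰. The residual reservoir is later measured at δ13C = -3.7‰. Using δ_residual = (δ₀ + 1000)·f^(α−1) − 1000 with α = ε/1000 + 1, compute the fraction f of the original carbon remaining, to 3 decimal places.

α − 1 = ε/1000 = 0.0068
(δ_res + 1000)/(δ₀ + 1000) = (-3.7 + 1000)/(-0.7 + 1000) = 996.3/999.3 = 0.996998
f = 0.996998^(1/0.0068) = exp(ln(0.996998)/0.0068) = exp(-0.00301/0.0068)
f = exp(-0.4421) = 0.6427

0.643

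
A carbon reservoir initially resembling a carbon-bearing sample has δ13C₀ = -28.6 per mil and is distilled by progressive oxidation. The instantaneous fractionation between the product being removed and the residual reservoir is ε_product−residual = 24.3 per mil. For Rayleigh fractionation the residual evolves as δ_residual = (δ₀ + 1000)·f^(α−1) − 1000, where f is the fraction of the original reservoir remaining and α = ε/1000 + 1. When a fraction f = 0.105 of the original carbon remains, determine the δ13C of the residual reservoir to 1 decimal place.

-80.4 per mil

Rayleigh residual: δ_res = (δ₀ + 1000)·f^(α−1) − 1000
α = ε/1000 + 1 = 1.02430, so α − 1 = 0.02430
f^(α−1) = 0.105^(0.02430) = 0.946705
δ_res = (-28.6 + 1000) × 0.946705 − 1000 = 919.630 − 1000 = -80.37 per mil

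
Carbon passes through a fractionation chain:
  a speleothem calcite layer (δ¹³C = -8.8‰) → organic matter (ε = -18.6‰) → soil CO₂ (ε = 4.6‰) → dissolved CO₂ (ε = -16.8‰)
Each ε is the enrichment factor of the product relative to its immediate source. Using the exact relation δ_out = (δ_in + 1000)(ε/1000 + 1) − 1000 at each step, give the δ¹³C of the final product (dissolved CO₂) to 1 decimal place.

step 1: δ = (-8.80 + 1000)·(-18.6/1000 + 1) − 1000 = -27.24‰
step 2: δ = (-27.24 + 1000)·(4.6/1000 + 1) − 1000 = -22.76‰
step 3: δ = (-22.76 + 1000)·(-16.8/1000 + 1) − 1000 = -39.18‰

-39.2‰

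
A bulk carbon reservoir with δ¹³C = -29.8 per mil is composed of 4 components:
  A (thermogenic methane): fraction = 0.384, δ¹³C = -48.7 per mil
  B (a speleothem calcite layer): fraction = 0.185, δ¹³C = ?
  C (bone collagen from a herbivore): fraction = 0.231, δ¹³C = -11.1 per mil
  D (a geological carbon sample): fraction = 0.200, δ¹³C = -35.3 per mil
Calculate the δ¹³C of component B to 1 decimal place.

Isotope mass balance: δ_bulk = Σ fᵢ·δᵢ.
-29.8 = 0.384×(-48.7) + 0.185×δ_B + 0.231×(-11.1) + 0.200×(-35.3)
0.185·δ_B = -29.8 − (-28.325) = -1.475
δ_B = -1.475 / 0.185 = -7.97 per mil

-8.0 per mil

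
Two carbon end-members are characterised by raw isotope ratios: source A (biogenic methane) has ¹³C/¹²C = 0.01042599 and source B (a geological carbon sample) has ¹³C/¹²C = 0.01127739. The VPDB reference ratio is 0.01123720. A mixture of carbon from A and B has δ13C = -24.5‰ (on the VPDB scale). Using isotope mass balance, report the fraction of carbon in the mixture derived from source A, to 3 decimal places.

0.371

δ_A = (0.01042599/0.01123720 − 1)×1000 = (0.927810 − 1)×1000 = -72.190‰
δ_B = (0.01127739/0.01123720 − 1)×1000 = (1.003577 − 1)×1000 = 3.577‰
f_A = (δ_mix − δ_B)/(δ_A − δ_B) = (-24.5 − (3.577))/(-72.190 − (3.577))
f_A = -28.077 / -75.766 = 0.3706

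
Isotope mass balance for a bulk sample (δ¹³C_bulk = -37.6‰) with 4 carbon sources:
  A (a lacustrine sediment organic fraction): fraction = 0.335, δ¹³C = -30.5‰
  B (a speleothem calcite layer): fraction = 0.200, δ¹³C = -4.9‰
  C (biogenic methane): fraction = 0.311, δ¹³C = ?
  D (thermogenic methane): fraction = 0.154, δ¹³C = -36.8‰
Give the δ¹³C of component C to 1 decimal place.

-66.7‰

Isotope mass balance: δ_bulk = Σ fᵢ·δᵢ.
-37.6 = 0.335×(-30.5) + 0.200×(-4.9) + 0.311×δ_C + 0.154×(-36.8)
0.311·δ_C = -37.6 − (-16.865) = -20.735
δ_C = -20.735 / 0.311 = -66.67‰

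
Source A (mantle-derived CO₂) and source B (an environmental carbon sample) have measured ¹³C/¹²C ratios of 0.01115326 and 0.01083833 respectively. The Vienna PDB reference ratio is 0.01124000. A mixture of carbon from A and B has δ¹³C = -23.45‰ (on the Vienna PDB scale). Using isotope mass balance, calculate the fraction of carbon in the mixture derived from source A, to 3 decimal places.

δ_A = (0.01115326/0.01124000 − 1)×1000 = (0.992283 − 1)×1000 = -7.717‰
δ_B = (0.01083833/0.01124000 − 1)×1000 = (0.964264 − 1)×1000 = -35.736‰
f_A = (δ_mix − δ_B)/(δ_A − δ_B) = (-23.45 − (-35.736))/(-7.717 − (-35.736))
f_A = 12.286 / 28.019 = 0.4385

0.438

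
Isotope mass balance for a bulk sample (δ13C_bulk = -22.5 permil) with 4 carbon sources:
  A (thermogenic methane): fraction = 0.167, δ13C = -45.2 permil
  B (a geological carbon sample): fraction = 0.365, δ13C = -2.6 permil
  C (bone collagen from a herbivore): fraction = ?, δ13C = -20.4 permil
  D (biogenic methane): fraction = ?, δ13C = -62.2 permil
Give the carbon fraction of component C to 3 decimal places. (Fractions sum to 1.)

Let f_C and f_D be the unknown fractions; fractions sum to 1 so f_C + f_D = 0.468.
Mass balance: Σ fᵢ·δᵢ = δ_bulk ⇒ f_C·(-20.4) + f_D·(-62.2) = -22.5 − (-8.497) = -14.003
Substitute f_D = 0.468 − f_C:
f_C·(-20.4 − -62.2) = -14.003 − 0.468×(-62.2) = 15.107
f_C = 15.107 / 41.8 = 0.3614

0.361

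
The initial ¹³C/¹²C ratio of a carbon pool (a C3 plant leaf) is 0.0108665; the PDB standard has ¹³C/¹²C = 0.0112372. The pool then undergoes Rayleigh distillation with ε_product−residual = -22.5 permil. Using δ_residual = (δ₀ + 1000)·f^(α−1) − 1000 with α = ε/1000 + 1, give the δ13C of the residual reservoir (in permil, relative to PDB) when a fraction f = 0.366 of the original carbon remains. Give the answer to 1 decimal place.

-10.9 permil

δ₀ = (0.0108665/0.0112372 − 1)×1000 = (0.967011 − 1)×1000 = -32.989 permil
α − 1 = ε/1000 = -0.0225
f^(α−1) = 0.366^(-0.0225) = 1.022873
δ_res = (-32.989 + 1000) × 1.022873 − 1000 = 989.130 − 1000 = -10.87 permil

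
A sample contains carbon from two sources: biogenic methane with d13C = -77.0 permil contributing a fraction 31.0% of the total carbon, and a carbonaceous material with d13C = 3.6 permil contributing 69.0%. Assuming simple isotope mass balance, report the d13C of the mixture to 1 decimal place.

δ_mix = f_A·δ_A + f_B·δ_B
δ_mix = 0.310 × (-77.0) + 0.690 × (3.6)
δ_mix = -23.87 + 2.48 = -21.39 permil

-21.4 permil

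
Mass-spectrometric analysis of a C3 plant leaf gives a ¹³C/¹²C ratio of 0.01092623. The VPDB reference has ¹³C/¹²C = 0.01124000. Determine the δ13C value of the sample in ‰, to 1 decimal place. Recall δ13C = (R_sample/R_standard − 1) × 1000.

δ13C = (R_sample / R_standard − 1) × 1000
R_sample / R_standard = 0.01092623 / 0.01124000 = 0.972085
δ13C = (0.972085 − 1) × 1000 = -27.92‰

-27.9‰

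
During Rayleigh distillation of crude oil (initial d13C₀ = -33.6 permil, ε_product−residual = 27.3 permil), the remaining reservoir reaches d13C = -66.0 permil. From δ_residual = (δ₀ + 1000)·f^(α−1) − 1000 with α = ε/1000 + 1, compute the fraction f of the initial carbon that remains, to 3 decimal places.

0.287

α − 1 = ε/1000 = 0.0273
(δ_res + 1000)/(δ₀ + 1000) = (-66.0 + 1000)/(-33.6 + 1000) = 934.0/966.4 = 0.966474
f = 0.966474^(1/0.0273) = exp(ln(0.966474)/0.0273) = exp(-0.03410/0.0273)
f = exp(-1.2491) = 0.2868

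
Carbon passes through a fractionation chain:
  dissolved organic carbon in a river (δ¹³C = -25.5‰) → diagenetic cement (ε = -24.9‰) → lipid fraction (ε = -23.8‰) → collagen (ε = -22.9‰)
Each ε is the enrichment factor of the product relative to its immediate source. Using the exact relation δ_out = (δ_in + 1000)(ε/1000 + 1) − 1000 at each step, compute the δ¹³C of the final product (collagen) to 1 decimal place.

-93.6‰

step 1: δ = (-25.50 + 1000)·(-24.9/1000 + 1) − 1000 = -49.77‰
step 2: δ = (-49.77 + 1000)·(-23.8/1000 + 1) − 1000 = -72.38‰
step 3: δ = (-72.38 + 1000)·(-22.9/1000 + 1) − 1000 = -93.62‰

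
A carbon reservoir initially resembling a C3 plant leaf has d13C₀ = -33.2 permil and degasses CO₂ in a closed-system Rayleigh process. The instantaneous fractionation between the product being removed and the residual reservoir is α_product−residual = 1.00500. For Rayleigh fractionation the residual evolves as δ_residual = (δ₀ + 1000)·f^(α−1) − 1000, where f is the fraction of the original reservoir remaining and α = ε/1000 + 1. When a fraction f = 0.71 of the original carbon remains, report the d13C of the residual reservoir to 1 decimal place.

Rayleigh residual: δ_res = (δ₀ + 1000)·f^(α−1) − 1000
α − 1 = 0.00500
f^(α−1) = 0.71^(0.00500) = 0.998289
δ_res = (-33.2 + 1000) × 0.998289 − 1000 = 965.146 − 1000 = -34.85 permil

-34.9 permil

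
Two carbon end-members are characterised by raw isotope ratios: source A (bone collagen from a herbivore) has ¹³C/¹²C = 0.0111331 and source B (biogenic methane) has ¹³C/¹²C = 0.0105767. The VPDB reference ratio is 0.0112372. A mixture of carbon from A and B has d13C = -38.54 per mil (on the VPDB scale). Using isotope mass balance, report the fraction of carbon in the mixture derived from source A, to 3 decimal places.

δ_A = (0.0111331/0.0112372 − 1)×1000 = (0.990736 − 1)×1000 = -9.264 per mil
δ_B = (0.0105767/0.0112372 − 1)×1000 = (0.941222 − 1)×1000 = -58.778 per mil
f_A = (δ_mix − δ_B)/(δ_A − δ_B) = (-38.54 − (-58.778))/(-9.264 − (-58.778))
f_A = 20.238 / 49.514 = 0.4087

0.409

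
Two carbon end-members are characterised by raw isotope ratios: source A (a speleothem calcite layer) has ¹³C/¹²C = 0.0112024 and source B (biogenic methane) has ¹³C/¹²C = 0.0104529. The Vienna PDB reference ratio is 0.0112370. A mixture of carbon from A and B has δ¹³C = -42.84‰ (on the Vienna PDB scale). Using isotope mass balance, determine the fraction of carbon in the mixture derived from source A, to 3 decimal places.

0.404

δ_A = (0.0112024/0.0112370 − 1)×1000 = (0.996921 − 1)×1000 = -3.079‰
δ_B = (0.0104529/0.0112370 − 1)×1000 = (0.930222 − 1)×1000 = -69.778‰
f_A = (δ_mix − δ_B)/(δ_A − δ_B) = (-42.84 − (-69.778))/(-3.079 − (-69.778))
f_A = 26.938 / 66.699 = 0.4039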